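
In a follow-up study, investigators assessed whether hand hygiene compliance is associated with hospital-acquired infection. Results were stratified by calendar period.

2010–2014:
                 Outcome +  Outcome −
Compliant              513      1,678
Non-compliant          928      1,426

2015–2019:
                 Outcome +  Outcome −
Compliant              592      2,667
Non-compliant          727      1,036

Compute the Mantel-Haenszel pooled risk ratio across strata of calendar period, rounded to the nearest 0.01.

0.52

RR_MH = Σ(aᵢ·n₀ᵢ/nᵢ) / Σ(cᵢ·n₁ᵢ/nᵢ), with n₁ᵢ = aᵢ+bᵢ (exposed), n₀ᵢ = cᵢ+dᵢ (unexposed), nᵢ = n₁ᵢ+n₀ᵢ.
Stratum 1 (2010–2014): n₁ = 2191, n₀ = 2354, n = 4545; a·n₀/n = 513·2354/4545 = 265.6990; c·n₁/n = 928·2191/4545 = 447.3593
Stratum 2 (2015–2019): n₁ = 3259, n₀ = 1763, n = 5022; a·n₀/n = 592·1763/5022 = 207.8248; c·n₁/n = 727·3259/5022 = 471.7828
RR_MH = (265.6990 + 207.8248) / (447.3593 + 471.7828) = 473.5238 / 919.1421 = 0.51518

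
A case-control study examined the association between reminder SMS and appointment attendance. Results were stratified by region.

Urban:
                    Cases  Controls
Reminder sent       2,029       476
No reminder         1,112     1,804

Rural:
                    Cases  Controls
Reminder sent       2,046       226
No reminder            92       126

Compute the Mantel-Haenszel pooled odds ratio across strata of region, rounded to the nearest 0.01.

7.35

OR_MH = Σ(aᵢdᵢ/nᵢ) / Σ(bᵢcᵢ/nᵢ), where nᵢ is the stratum total.
Stratum 1 (Urban): n = 5421; a·d/n = 2029·1804/5421 = 675.2105; b·c/n = 476·1112/5421 = 97.6410
Stratum 2 (Rural): n = 2490; a·d/n = 2046·126/2490 = 103.5325; b·c/n = 226·92/2490 = 8.3502
OR_MH = (675.2105 + 103.5325) / (97.6410 + 8.3502) = 778.7430 / 105.9912 = 7.34724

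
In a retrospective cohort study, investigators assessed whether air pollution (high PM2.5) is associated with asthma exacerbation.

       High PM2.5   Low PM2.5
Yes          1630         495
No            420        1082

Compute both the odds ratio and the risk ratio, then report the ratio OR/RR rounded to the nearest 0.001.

3.349

Reading the table with exposure as columns: a = 1630 (High PM2.5, case), b = 420 (High PM2.5, non-case), c = 495 (Low PM2.5, case), d = 1082.
OR = (1630·1082)/(420·495) = 1763660/207900 = 8.48321
Risk in exposed = 1630/2050 = 0.79512; risk in unexposed = 495/1577 = 0.31389; RR = 2.53315
OR/RR = 8.48321 / 2.53315 = 3.34888
The outcome is not rare, so the OR lies further from 1 than the RR.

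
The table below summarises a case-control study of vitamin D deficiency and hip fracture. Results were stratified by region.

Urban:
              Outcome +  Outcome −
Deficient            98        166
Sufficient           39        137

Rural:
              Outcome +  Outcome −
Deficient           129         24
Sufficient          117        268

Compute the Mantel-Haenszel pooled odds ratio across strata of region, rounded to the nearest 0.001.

OR_MH = Σ(aᵢdᵢ/nᵢ) / Σ(bᵢcᵢ/nᵢ), where nᵢ is the stratum total.
Stratum 1 (Urban): n = 440; a·d/n = 98·137/440 = 30.5136; b·c/n = 166·39/440 = 14.7136
Stratum 2 (Rural): n = 538; a·d/n = 129·268/538 = 64.2602; b·c/n = 24·117/538 = 5.2193
OR_MH = (30.5136 + 64.2602) / (14.7136 + 5.2193) = 94.7739 / 19.9330 = 4.75463

4.755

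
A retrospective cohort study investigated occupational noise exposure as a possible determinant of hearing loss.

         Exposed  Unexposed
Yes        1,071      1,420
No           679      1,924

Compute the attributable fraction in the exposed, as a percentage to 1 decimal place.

Reading the table with exposure as columns: a = 1071 (Exposed, case), b = 679 (Exposed, non-case), c = 1420 (Unexposed, case), d = 1924.
Risk in exposed = 1071/1750 = 0.61200; risk in unexposed = 1420/3344 = 0.42464.
RR = 0.61200/0.42464 = 1.44122
AR% = (RR − 1)/RR × 100 = (1.44122 − 1)/1.44122 × 100 = 30.6142%

30.6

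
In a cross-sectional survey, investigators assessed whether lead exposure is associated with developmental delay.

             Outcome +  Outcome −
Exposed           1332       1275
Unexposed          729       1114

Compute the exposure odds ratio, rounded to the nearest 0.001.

1.596

Cells: a = 1332, b = 1275, c = 729, d = 1114.
OR = (a·d)/(b·c) = (1332 × 1114) / (1275 × 729) = 1483848 / 929475 = 1.59644
The odds of developmental delay are about 1.60 times as high in the exposed group.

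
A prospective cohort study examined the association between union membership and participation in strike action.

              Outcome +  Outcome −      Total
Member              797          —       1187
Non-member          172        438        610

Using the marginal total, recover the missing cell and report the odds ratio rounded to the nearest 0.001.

The missing cell is in the exposed row: 1187 − 797 = 390.
So a = 797, b = 390, c = 172, d = 438.
OR = (a·d)/(b·c) = (797 × 438) / (390 × 172) = 349086 / 67080 = 5.20403

5.204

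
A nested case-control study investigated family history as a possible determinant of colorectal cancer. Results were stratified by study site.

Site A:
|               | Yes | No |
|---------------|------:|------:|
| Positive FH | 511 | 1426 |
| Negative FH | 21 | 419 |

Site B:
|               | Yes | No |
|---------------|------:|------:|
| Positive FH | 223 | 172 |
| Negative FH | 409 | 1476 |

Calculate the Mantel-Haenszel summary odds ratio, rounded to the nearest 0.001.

5.395

OR_MH = Σ(aᵢdᵢ/nᵢ) / Σ(bᵢcᵢ/nᵢ), where nᵢ is the stratum total.
Stratum 1 (Site A): n = 2377; a·d/n = 511·419/2377 = 90.0753; b·c/n = 1426·21/2377 = 12.5982
Stratum 2 (Site B): n = 2280; a·d/n = 223·1476/2280 = 144.3632; b·c/n = 172·409/2280 = 30.8544
OR_MH = (90.0753 + 144.3632) / (12.5982 + 30.8544) = 234.4385 / 43.4526 = 5.39527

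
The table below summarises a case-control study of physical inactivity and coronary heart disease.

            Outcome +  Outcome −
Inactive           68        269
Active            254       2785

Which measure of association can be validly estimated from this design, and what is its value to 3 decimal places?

2.772

Cells: a = 68, b = 269, c = 254, d = 2785.
This is a case-control study: participants were sampled on outcome status, so risks in the source population cannot be estimated directly — relative risk is not valid here. The odds ratio is the appropriate measure.
OR = (a·d)/(b·c) = (68 × 2785) / (269 × 254) = 189380 / 68326 = 2.77171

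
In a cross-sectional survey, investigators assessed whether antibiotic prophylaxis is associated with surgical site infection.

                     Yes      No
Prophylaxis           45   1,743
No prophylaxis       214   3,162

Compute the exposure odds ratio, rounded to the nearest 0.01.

Cells: a = 45, b = 1743, c = 214, d = 3162.
OR = (a·d)/(b·c) = (45 × 3162) / (1743 × 214) = 142290 / 373002 = 0.38147
Exposure is associated with lower odds of surgical site infection (OR = 0.38 < 1).

0.38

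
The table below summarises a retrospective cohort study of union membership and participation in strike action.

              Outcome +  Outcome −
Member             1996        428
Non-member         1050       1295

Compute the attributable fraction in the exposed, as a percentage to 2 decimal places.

Cells: a = 1996, b = 428, c = 1050, d = 1295.
Risk in exposed = 1996/2424 = 0.82343; risk in unexposed = 1050/2345 = 0.44776.
RR = 0.82343/0.44776 = 1.83900
AR% = (RR − 1)/RR × 100 = (1.83900 − 1)/1.83900 × 100 = 45.6226%

45.62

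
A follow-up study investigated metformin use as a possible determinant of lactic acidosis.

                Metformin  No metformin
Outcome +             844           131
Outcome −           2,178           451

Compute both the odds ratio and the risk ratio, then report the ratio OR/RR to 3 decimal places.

Reading the table with exposure as columns: a = 844 (Metformin, case), b = 2178 (Metformin, non-case), c = 131 (No metformin, case), d = 451.
OR = (844·451)/(2178·131) = 380644/285318 = 1.33410
Risk in exposed = 844/3022 = 0.27929; risk in unexposed = 131/582 = 0.22509; RR = 1.24079
OR/RR = 1.33410 / 1.24079 = 1.07520
The outcome is not rare, so the OR lies further from 1 than the RR.

1.075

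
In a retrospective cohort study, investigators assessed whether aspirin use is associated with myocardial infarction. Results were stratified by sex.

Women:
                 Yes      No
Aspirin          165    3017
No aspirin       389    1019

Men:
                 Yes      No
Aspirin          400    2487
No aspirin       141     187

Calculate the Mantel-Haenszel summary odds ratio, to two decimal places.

OR_MH = Σ(aᵢdᵢ/nᵢ) / Σ(bᵢcᵢ/nᵢ), where nᵢ is the stratum total.
Stratum 1 (Women): n = 4590; a·d/n = 165·1019/4590 = 36.6307; b·c/n = 3017·389/4590 = 255.6891
Stratum 2 (Men): n = 3215; a·d/n = 400·187/3215 = 23.2659; b·c/n = 2487·141/3215 = 109.0722
OR_MH = (36.6307 + 23.2659) / (255.6891 + 109.0722) = 59.8967 / 364.7613 = 0.16421

0.16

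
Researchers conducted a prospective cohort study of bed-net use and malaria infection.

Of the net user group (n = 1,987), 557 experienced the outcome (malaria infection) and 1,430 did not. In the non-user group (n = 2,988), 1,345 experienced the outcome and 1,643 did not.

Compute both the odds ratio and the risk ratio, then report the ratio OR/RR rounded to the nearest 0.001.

0.764

From the description: a = 557, b = 1430, c = 1345, d = 1643.
OR = (557·1643)/(1430·1345) = 915151/1923350 = 0.47581
Risk in exposed = 557/1987 = 0.28032; risk in unexposed = 1345/2988 = 0.45013; RR = 0.62275
OR/RR = 0.47581 / 0.62275 = 0.76404
The outcome is not rare, so the OR lies further from 1 than the RR.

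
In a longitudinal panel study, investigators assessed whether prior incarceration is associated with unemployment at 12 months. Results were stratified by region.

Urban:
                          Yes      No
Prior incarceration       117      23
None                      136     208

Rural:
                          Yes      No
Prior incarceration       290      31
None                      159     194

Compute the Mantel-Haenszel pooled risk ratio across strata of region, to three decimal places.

RR_MH = Σ(aᵢ·n₀ᵢ/nᵢ) / Σ(cᵢ·n₁ᵢ/nᵢ), with n₁ᵢ = aᵢ+bᵢ (exposed), n₀ᵢ = cᵢ+dᵢ (unexposed), nᵢ = n₁ᵢ+n₀ᵢ.
Stratum 1 (Urban): n₁ = 140, n₀ = 344, n = 484; a·n₀/n = 117·344/484 = 83.1570; c·n₁/n = 136·140/484 = 39.3388
Stratum 2 (Rural): n₁ = 321, n₀ = 353, n = 674; a·n₀/n = 290·353/674 = 151.8843; c·n₁/n = 159·321/674 = 75.7255
RR_MH = (83.1570 + 151.8843) / (39.3388 + 75.7255) = 235.0413 / 115.0644 = 2.04269

2.043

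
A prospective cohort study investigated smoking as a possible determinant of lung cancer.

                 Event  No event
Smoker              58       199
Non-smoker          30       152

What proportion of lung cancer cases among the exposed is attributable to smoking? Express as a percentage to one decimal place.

Cells: a = 58, b = 199, c = 30, d = 152.
Risk in exposed = 58/257 = 0.22568; risk in unexposed = 30/182 = 0.16484.
RR = 0.22568/0.16484 = 1.36913
AR% = (RR − 1)/RR × 100 = (1.36913 − 1)/1.36913 × 100 = 26.9610%

27.0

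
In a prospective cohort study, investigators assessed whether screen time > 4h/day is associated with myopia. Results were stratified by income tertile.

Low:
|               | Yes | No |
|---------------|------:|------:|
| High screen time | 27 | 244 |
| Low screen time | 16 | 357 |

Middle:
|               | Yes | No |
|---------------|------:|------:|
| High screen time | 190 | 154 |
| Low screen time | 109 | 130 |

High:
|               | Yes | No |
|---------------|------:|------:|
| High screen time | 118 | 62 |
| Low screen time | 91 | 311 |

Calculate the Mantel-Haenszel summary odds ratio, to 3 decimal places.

OR_MH = Σ(aᵢdᵢ/nᵢ) / Σ(bᵢcᵢ/nᵢ), where nᵢ is the stratum total.
Stratum 1 (Low): n = 644; a·d/n = 27·357/644 = 14.9674; b·c/n = 244·16/644 = 6.0621
Stratum 2 (Middle): n = 583; a·d/n = 190·130/583 = 42.3671; b·c/n = 154·109/583 = 28.7925
Stratum 3 (High): n = 582; a·d/n = 118·311/582 = 63.0550; b·c/n = 62·91/582 = 9.6942
OR_MH = (14.9674 + 42.3671 + 63.0550) / (6.0621 + 28.7925 + 9.6942) = 120.3894 / 44.5487 = 2.70242

2.702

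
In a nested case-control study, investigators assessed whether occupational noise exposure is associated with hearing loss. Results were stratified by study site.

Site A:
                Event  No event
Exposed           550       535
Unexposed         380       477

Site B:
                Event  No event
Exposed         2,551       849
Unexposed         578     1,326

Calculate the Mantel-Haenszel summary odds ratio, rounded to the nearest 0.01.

OR_MH = Σ(aᵢdᵢ/nᵢ) / Σ(bᵢcᵢ/nᵢ), where nᵢ is the stratum total.
Stratum 1 (Site A): n = 1942; a·d/n = 550·477/1942 = 135.0927; b·c/n = 535·380/1942 = 104.6859
Stratum 2 (Site B): n = 5304; a·d/n = 2551·1326/5304 = 637.7500; b·c/n = 849·578/5304 = 92.5192
OR_MH = (135.0927 + 637.7500) / (104.6859 + 92.5192) = 772.8427 / 197.2051 = 3.91898

3.92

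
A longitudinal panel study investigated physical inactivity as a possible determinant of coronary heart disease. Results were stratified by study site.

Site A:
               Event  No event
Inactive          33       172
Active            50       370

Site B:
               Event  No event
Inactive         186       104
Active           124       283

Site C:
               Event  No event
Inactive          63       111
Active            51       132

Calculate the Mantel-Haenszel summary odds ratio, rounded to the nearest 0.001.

OR_MH = Σ(aᵢdᵢ/nᵢ) / Σ(bᵢcᵢ/nᵢ), where nᵢ is the stratum total.
Stratum 1 (Site A): n = 625; a·d/n = 33·370/625 = 19.5360; b·c/n = 172·50/625 = 13.7600
Stratum 2 (Site B): n = 697; a·d/n = 186·283/697 = 75.5208; b·c/n = 104·124/697 = 18.5022
Stratum 3 (Site C): n = 357; a·d/n = 63·132/357 = 23.2941; b·c/n = 111·51/357 = 15.8571
OR_MH = (19.5360 + 75.5208 + 23.2941) / (13.7600 + 18.5022 + 15.8571) = 118.3509 / 48.1193 = 2.45953

2.460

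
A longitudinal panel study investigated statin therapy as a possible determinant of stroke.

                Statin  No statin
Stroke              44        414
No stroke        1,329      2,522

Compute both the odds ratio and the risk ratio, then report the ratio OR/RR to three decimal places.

Reading the table with exposure as columns: a = 44 (Statin, case), b = 1329 (Statin, non-case), c = 414 (No statin, case), d = 2522.
OR = (44·2522)/(1329·414) = 110968/550206 = 0.20168
Risk in exposed = 44/1373 = 0.03205; risk in unexposed = 414/2936 = 0.14101; RR = 0.22727
OR/RR = 0.20168 / 0.22727 = 0.88743
The outcome is not rare, so the OR lies further from 1 than the RR.

0.887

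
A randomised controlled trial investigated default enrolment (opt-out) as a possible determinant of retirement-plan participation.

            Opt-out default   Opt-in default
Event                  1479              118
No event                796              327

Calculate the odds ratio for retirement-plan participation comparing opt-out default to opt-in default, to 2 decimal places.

5.15

Reading the table with exposure as columns: a = 1479 (Opt-out default, case), b = 796 (Opt-out default, non-case), c = 118 (Opt-in default, case), d = 327.
OR = (a·d)/(b·c) = (1479 × 327) / (796 × 118) = 483633 / 93928 = 5.14898
The odds of retirement-plan participation are about 5.15 times as high in the opt-out default group.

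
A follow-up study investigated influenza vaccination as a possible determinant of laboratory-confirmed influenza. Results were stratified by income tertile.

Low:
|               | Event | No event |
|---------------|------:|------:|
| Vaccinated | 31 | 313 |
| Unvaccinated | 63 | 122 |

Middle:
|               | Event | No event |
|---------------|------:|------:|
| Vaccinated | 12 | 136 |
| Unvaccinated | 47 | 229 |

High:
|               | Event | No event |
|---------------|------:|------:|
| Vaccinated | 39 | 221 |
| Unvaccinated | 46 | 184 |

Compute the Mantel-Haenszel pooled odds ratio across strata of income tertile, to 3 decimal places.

OR_MH = Σ(aᵢdᵢ/nᵢ) / Σ(bᵢcᵢ/nᵢ), where nᵢ is the stratum total.
Stratum 1 (Low): n = 529; a·d/n = 31·122/529 = 7.1493; b·c/n = 313·63/529 = 37.2760
Stratum 2 (Middle): n = 424; a·d/n = 12·229/424 = 6.4811; b·c/n = 136·47/424 = 15.0755
Stratum 3 (High): n = 490; a·d/n = 39·184/490 = 14.6449; b·c/n = 221·46/490 = 20.7469
OR_MH = (7.1493 + 6.4811 + 14.6449) / (37.2760 + 15.0755 + 20.7469) = 28.2754 / 73.0984 = 0.38681

0.387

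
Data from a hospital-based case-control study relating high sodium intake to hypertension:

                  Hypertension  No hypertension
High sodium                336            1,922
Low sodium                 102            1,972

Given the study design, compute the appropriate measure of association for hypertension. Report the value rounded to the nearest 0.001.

3.380

Cells: a = 336, b = 1922, c = 102, d = 1972.
This is a hospital-based case-control study: participants were sampled on outcome status, so risks in the source population cannot be estimated directly — relative risk is not valid here. The odds ratio is the appropriate measure.
OR = (a·d)/(b·c) = (336 × 1972) / (1922 × 102) = 662592 / 196044 = 3.37981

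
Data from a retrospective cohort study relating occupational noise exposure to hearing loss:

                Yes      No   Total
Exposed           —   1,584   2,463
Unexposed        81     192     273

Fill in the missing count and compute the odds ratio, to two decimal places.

1.32

The missing cell is in the exposed row: 2463 − 1584 = 879.
So a = 879, b = 1584, c = 81, d = 192.
OR = (a·d)/(b·c) = (879 × 192) / (1584 × 81) = 168768 / 128304 = 1.31538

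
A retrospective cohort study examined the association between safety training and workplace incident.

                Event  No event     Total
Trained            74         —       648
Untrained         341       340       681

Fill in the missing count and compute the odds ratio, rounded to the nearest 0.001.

0.129

The missing cell is in the exposed row: 648 − 74 = 574.
So a = 74, b = 574, c = 341, d = 340.
OR = (a·d)/(b·c) = (74 × 340) / (574 × 341) = 25160 / 195734 = 0.12854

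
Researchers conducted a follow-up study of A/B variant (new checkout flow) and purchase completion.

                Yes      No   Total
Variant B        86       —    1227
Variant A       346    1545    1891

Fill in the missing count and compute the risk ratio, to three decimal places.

0.383

The missing cell is in the exposed row: 1227 − 86 = 1141.
So a = 86, b = 1141, c = 346, d = 1545.
RR = [a/(a+b)] / [c/(c+d)] = (86/1227) / (346/1891) = 0.07009/0.18297 = 0.38306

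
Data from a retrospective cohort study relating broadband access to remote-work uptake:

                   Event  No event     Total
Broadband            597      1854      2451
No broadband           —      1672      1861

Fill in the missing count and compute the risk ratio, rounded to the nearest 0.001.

The missing cell is in the unexposed row: 1861 − 1672 = 189.
So a = 597, b = 1854, c = 189, d = 1672.
RR = [a/(a+b)] / [c/(c+d)] = (597/2451) / (189/1861) = 0.24357/0.10156 = 2.39837

2.398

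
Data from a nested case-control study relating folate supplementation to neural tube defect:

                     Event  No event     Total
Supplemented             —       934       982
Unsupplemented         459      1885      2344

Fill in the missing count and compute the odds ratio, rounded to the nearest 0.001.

0.211

The missing cell is in the exposed row: 982 − 934 = 48.
So a = 48, b = 934, c = 459, d = 1885.
OR = (a·d)/(b·c) = (48 × 1885) / (934 × 459) = 90480 / 428706 = 0.21105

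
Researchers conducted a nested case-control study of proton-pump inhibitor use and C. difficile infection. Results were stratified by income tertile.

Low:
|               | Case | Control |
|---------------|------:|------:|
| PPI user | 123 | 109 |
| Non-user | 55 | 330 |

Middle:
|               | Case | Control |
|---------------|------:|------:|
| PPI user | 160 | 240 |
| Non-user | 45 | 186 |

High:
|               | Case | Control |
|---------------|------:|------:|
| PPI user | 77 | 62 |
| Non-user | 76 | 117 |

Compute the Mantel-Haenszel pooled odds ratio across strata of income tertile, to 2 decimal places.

3.41

OR_MH = Σ(aᵢdᵢ/nᵢ) / Σ(bᵢcᵢ/nᵢ), where nᵢ is the stratum total.
Stratum 1 (Low): n = 617; a·d/n = 123·330/617 = 65.7861; b·c/n = 109·55/617 = 9.7164
Stratum 2 (Middle): n = 631; a·d/n = 160·186/631 = 47.1632; b·c/n = 240·45/631 = 17.1157
Stratum 3 (High): n = 332; a·d/n = 77·117/332 = 27.1355; b·c/n = 62·76/332 = 14.1928
OR_MH = (65.7861 + 47.1632 + 27.1355) / (9.7164 + 17.1157 + 14.1928) = 140.0848 / 41.0248 = 3.41464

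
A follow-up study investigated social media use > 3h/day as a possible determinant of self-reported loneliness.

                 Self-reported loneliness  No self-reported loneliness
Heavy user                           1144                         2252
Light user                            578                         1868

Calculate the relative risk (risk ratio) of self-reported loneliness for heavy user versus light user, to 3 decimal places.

Cells: a = 1144, b = 2252, c = 578, d = 1868.
Risk in exposed = 1144/3396 = 0.33687; risk in unexposed = 578/2446 = 0.23630.
RR = 0.33687 / 0.23630 = 1.42556
The risk among the exposed is 1.43 times that among the unexposed.

1.426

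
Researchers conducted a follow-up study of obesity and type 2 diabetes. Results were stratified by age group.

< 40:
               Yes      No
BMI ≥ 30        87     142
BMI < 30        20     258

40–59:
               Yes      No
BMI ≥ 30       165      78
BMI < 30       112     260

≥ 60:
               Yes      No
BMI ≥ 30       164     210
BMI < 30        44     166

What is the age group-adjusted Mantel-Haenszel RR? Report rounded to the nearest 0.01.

RR_MH = Σ(aᵢ·n₀ᵢ/nᵢ) / Σ(cᵢ·n₁ᵢ/nᵢ), with n₁ᵢ = aᵢ+bᵢ (exposed), n₀ᵢ = cᵢ+dᵢ (unexposed), nᵢ = n₁ᵢ+n₀ᵢ.
Stratum 1 (< 40): n₁ = 229, n₀ = 278, n = 507; a·n₀/n = 87·278/507 = 47.7041; c·n₁/n = 20·229/507 = 9.0335
Stratum 2 (40–59): n₁ = 243, n₀ = 372, n = 615; a·n₀/n = 165·372/615 = 99.8049; c·n₁/n = 112·243/615 = 44.2537
Stratum 3 (≥ 60): n₁ = 374, n₀ = 210, n = 584; a·n₀/n = 164·210/584 = 58.9726; c·n₁/n = 44·374/584 = 28.1781
RR_MH = (47.7041 + 99.8049 + 58.9726) / (9.0335 + 44.2537 + 28.1781) = 206.4816 / 81.4653 = 2.53460

2.53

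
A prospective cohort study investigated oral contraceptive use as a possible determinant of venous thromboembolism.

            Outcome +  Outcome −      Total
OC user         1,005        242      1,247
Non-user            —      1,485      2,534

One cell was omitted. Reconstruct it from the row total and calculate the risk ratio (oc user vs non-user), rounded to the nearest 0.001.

1.947

The missing cell is in the unexposed row: 2534 − 1485 = 1049.
So a = 1005, b = 242, c = 1049, d = 1485.
RR = [a/(a+b)] / [c/(c+d)] = (1005/1247) / (1049/2534) = 0.80593/0.41397 = 1.94684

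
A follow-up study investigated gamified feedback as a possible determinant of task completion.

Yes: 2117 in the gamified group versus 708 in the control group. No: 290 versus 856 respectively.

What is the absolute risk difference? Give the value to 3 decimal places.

From the description: a = 2117, b = 290, c = 708, d = 856.
Risk in exposed = 2117/2407 = 0.879518; risk in unexposed = 708/1564 = 0.452685.
Risk difference = 0.879518 − 0.452685 = 0.426833

0.427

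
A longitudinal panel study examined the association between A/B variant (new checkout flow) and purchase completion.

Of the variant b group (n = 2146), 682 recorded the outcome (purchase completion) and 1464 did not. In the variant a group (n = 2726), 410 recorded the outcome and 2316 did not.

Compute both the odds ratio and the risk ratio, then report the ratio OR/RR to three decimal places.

From the description: a = 682, b = 1464, c = 410, d = 2316.
OR = (682·2316)/(1464·410) = 1579512/600240 = 2.63147
Risk in exposed = 682/2146 = 0.31780; risk in unexposed = 410/2726 = 0.15040; RR = 2.11299
OR/RR = 2.63147 / 2.11299 = 1.24538
The outcome is not rare, so the OR lies further from 1 than the RR.

1.245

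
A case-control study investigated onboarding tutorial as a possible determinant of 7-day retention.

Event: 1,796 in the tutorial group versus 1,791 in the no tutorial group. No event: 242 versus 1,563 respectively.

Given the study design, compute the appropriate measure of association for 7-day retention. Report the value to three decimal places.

6.477

From the description: a = 1796, b = 242, c = 1791, d = 1563.
This is a case-control study: participants were sampled on outcome status, so risks in the source population cannot be estimated directly — relative risk is not valid here. The odds ratio is the appropriate measure.
OR = (a·d)/(b·c) = (1796 × 1563) / (242 × 1791) = 2807148 / 433422 = 6.47671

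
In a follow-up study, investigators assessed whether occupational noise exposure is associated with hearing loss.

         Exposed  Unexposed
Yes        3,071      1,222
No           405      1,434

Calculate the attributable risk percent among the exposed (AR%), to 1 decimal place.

47.9

Reading the table with exposure as columns: a = 3071 (Exposed, case), b = 405 (Exposed, non-case), c = 1222 (Unexposed, case), d = 1434.
Risk in exposed = 3071/3476 = 0.88349; risk in unexposed = 1222/2656 = 0.46009.
RR = 0.88349/0.46009 = 1.92025
AR% = (RR − 1)/RR × 100 = (1.92025 − 1)/1.92025 × 100 = 47.9233%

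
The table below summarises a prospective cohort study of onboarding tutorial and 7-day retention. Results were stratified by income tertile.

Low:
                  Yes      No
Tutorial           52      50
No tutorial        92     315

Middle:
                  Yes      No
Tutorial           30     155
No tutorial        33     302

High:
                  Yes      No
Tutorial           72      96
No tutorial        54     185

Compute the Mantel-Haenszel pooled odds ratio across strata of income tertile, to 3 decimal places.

OR_MH = Σ(aᵢdᵢ/nᵢ) / Σ(bᵢcᵢ/nᵢ), where nᵢ is the stratum total.
Stratum 1 (Low): n = 509; a·d/n = 52·315/509 = 32.1807; b·c/n = 50·92/509 = 9.0373
Stratum 2 (Middle): n = 520; a·d/n = 30·302/520 = 17.4231; b·c/n = 155·33/520 = 9.8365
Stratum 3 (High): n = 407; a·d/n = 72·185/407 = 32.7273; b·c/n = 96·54/407 = 12.7371
OR_MH = (32.1807 + 17.4231 + 32.7273) / (9.0373 + 9.8365 + 12.7371) = 82.3311 / 31.6110 = 2.60451

2.605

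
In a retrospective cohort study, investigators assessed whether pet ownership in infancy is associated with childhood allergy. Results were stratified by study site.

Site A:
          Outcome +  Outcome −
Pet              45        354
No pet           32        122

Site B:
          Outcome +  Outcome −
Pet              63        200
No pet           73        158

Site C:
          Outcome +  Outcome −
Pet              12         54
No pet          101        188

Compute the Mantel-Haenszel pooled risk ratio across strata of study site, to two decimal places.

0.64

RR_MH = Σ(aᵢ·n₀ᵢ/nᵢ) / Σ(cᵢ·n₁ᵢ/nᵢ), with n₁ᵢ = aᵢ+bᵢ (exposed), n₀ᵢ = cᵢ+dᵢ (unexposed), nᵢ = n₁ᵢ+n₀ᵢ.
Stratum 1 (Site A): n₁ = 399, n₀ = 154, n = 553; a·n₀/n = 45·154/553 = 12.5316; c·n₁/n = 32·399/553 = 23.0886
Stratum 2 (Site B): n₁ = 263, n₀ = 231, n = 494; a·n₀/n = 63·231/494 = 29.4595; c·n₁/n = 73·263/494 = 38.8644
Stratum 3 (Site C): n₁ = 66, n₀ = 289, n = 355; a·n₀/n = 12·289/355 = 9.7690; c·n₁/n = 101·66/355 = 18.7775
RR_MH = (12.5316 + 29.4595 + 9.7690) / (23.0886 + 38.8644 + 18.7775) = 51.7602 / 80.7304 = 0.64115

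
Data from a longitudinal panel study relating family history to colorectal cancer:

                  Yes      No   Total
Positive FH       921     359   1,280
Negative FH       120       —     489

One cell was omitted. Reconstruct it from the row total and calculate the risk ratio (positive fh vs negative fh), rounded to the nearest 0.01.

2.93

The missing cell is in the unexposed row: 489 − 120 = 369.
So a = 921, b = 359, c = 120, d = 369.
RR = [a/(a+b)] / [c/(c+d)] = (921/1280) / (120/489) = 0.71953/0.24540 = 2.93209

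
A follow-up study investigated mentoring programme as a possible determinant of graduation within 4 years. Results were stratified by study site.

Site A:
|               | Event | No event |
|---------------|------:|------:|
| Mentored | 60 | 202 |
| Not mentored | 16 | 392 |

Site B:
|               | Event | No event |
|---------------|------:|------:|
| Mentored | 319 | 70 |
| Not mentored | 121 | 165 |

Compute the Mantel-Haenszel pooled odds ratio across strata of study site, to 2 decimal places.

OR_MH = Σ(aᵢdᵢ/nᵢ) / Σ(bᵢcᵢ/nᵢ), where nᵢ is the stratum total.
Stratum 1 (Site A): n = 670; a·d/n = 60·392/670 = 35.1045; b·c/n = 202·16/670 = 4.8239
Stratum 2 (Site B): n = 675; a·d/n = 319·165/675 = 77.9778; b·c/n = 70·121/675 = 12.5481
OR_MH = (35.1045 + 77.9778) / (4.8239 + 12.5481) = 113.0823 / 17.3720 = 6.50944

6.51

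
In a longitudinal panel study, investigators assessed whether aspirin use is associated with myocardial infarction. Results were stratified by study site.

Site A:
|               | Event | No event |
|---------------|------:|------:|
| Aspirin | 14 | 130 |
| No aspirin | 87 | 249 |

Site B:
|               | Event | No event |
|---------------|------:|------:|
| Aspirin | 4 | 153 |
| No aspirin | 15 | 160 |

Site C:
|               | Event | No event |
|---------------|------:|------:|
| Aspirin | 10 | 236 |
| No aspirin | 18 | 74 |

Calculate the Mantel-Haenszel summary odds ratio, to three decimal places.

0.264

OR_MH = Σ(aᵢdᵢ/nᵢ) / Σ(bᵢcᵢ/nᵢ), where nᵢ is the stratum total.
Stratum 1 (Site A): n = 480; a·d/n = 14·249/480 = 7.2625; b·c/n = 130·87/480 = 23.5625
Stratum 2 (Site B): n = 332; a·d/n = 4·160/332 = 1.9277; b·c/n = 153·15/332 = 6.9127
Stratum 3 (Site C): n = 338; a·d/n = 10·74/338 = 2.1893; b·c/n = 236·18/338 = 12.5680
OR_MH = (7.2625 + 1.9277 + 2.1893) / (23.5625 + 6.9127 + 12.5680) = 11.3796 / 43.0432 = 0.26438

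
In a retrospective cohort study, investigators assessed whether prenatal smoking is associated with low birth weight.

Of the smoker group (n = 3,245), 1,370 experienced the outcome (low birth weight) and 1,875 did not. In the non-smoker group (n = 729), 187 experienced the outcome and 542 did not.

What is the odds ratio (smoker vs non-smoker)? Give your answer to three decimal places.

2.118

From the description: a = 1370, b = 1875, c = 187, d = 542.
OR = (a·d)/(b·c) = (1370 × 542) / (1875 × 187) = 742540 / 350625 = 2.11776
The odds of low birth weight are about 2.12 times as high in the smoker group.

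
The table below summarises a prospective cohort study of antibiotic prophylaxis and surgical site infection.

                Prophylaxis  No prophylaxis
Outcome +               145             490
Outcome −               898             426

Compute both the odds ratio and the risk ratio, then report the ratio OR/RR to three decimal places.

Reading the table with exposure as columns: a = 145 (Prophylaxis, case), b = 898 (Prophylaxis, non-case), c = 490 (No prophylaxis, case), d = 426.
OR = (145·426)/(898·490) = 61770/440020 = 0.14038
Risk in exposed = 145/1043 = 0.13902; risk in unexposed = 490/916 = 0.53493; RR = 0.25989
OR/RR = 0.14038 / 0.25989 = 0.54016
The outcome is not rare, so the OR lies further from 1 than the RR.

0.540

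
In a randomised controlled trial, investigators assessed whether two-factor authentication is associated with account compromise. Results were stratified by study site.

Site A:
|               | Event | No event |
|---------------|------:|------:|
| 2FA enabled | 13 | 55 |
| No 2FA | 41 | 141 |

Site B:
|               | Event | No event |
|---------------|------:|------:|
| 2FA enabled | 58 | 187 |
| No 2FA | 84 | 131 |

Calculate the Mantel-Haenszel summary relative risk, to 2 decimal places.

RR_MH = Σ(aᵢ·n₀ᵢ/nᵢ) / Σ(cᵢ·n₁ᵢ/nᵢ), with n₁ᵢ = aᵢ+bᵢ (exposed), n₀ᵢ = cᵢ+dᵢ (unexposed), nᵢ = n₁ᵢ+n₀ᵢ.
Stratum 1 (Site A): n₁ = 68, n₀ = 182, n = 250; a·n₀/n = 13·182/250 = 9.4640; c·n₁/n = 41·68/250 = 11.1520
Stratum 2 (Site B): n₁ = 245, n₀ = 215, n = 460; a·n₀/n = 58·215/460 = 27.1087; c·n₁/n = 84·245/460 = 44.7391
RR_MH = (9.4640 + 27.1087) / (11.1520 + 44.7391) = 36.5727 / 55.8911 = 0.65436

0.65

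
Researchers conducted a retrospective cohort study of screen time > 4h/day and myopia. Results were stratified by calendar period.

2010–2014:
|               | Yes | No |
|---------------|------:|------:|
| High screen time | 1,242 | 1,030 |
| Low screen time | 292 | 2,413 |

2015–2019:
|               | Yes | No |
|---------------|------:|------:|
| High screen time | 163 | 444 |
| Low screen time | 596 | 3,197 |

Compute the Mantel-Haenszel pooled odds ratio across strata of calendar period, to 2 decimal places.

OR_MH = Σ(aᵢdᵢ/nᵢ) / Σ(bᵢcᵢ/nᵢ), where nᵢ is the stratum total.
Stratum 1 (2010–2014): n = 4977; a·d/n = 1242·2413/4977 = 602.1591; b·c/n = 1030·292/4977 = 60.4300
Stratum 2 (2015–2019): n = 4400; a·d/n = 163·3197/4400 = 118.4343; b·c/n = 444·596/4400 = 60.1418
OR_MH = (602.1591 + 118.4343) / (60.4300 + 60.1418) = 720.5935 / 120.5718 = 5.97647

5.98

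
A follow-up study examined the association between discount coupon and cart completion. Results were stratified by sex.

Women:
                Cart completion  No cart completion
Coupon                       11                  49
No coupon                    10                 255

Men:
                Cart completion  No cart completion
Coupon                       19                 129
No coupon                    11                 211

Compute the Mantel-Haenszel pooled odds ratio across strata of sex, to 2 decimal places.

OR_MH = Σ(aᵢdᵢ/nᵢ) / Σ(bᵢcᵢ/nᵢ), where nᵢ is the stratum total.
Stratum 1 (Women): n = 325; a·d/n = 11·255/325 = 8.6308; b·c/n = 49·10/325 = 1.5077
Stratum 2 (Men): n = 370; a·d/n = 19·211/370 = 10.8351; b·c/n = 129·11/370 = 3.8351
OR_MH = (8.6308 + 10.8351) / (1.5077 + 3.8351) = 19.4659 / 5.3428 = 3.64337

3.64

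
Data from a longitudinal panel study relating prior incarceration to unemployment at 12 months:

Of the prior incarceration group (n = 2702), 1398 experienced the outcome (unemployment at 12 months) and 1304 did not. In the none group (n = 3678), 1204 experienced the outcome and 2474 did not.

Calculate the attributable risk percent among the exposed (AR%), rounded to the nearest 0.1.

From the description: a = 1398, b = 1304, c = 1204, d = 2474.
Risk in exposed = 1398/2702 = 0.51739; risk in unexposed = 1204/3678 = 0.32735.
RR = 0.51739/0.32735 = 1.58055
AR% = (RR − 1)/RR × 100 = (1.58055 − 1)/1.58055 × 100 = 36.7307%

36.7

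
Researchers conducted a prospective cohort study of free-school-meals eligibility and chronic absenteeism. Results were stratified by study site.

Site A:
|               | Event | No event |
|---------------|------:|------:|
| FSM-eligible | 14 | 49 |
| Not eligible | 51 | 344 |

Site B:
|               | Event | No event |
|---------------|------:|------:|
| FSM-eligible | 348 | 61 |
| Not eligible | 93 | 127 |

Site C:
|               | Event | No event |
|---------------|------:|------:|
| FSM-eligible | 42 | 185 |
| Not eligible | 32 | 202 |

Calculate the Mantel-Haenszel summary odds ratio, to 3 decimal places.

3.631

OR_MH = Σ(aᵢdᵢ/nᵢ) / Σ(bᵢcᵢ/nᵢ), where nᵢ is the stratum total.
Stratum 1 (Site A): n = 458; a·d/n = 14·344/458 = 10.5153; b·c/n = 49·51/458 = 5.4563
Stratum 2 (Site B): n = 629; a·d/n = 348·127/629 = 70.2639; b·c/n = 61·93/629 = 9.0191
Stratum 3 (Site C): n = 461; a·d/n = 42·202/461 = 18.4035; b·c/n = 185·32/461 = 12.8416
OR_MH = (10.5153 + 70.2639 + 18.4035) / (5.4563 + 9.0191 + 12.8416) = 99.1827 / 27.3171 = 3.63080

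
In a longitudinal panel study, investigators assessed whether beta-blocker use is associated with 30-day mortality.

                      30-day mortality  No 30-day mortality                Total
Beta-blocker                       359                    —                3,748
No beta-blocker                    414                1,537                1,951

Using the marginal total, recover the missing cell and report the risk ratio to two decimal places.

The missing cell is in the exposed row: 3748 − 359 = 3389.
So a = 359, b = 3389, c = 414, d = 1537.
RR = [a/(a+b)] / [c/(c+d)] = (359/3748) / (414/1951) = 0.09578/0.21220 = 0.45139

0.45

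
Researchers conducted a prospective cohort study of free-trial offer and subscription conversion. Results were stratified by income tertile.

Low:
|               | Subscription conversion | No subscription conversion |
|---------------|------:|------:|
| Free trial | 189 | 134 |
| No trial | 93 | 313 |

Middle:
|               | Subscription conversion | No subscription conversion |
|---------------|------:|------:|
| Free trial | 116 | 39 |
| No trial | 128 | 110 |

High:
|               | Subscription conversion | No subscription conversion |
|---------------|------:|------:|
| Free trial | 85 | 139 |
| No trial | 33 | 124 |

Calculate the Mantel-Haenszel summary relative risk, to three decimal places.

RR_MH = Σ(aᵢ·n₀ᵢ/nᵢ) / Σ(cᵢ·n₁ᵢ/nᵢ), with n₁ᵢ = aᵢ+bᵢ (exposed), n₀ᵢ = cᵢ+dᵢ (unexposed), nᵢ = n₁ᵢ+n₀ᵢ.
Stratum 1 (Low): n₁ = 323, n₀ = 406, n = 729; a·n₀/n = 189·406/729 = 105.2593; c·n₁/n = 93·323/729 = 41.2058
Stratum 2 (Middle): n₁ = 155, n₀ = 238, n = 393; a·n₀/n = 116·238/393 = 70.2494; c·n₁/n = 128·155/393 = 50.4835
Stratum 3 (High): n₁ = 224, n₀ = 157, n = 381; a·n₀/n = 85·157/381 = 35.0262; c·n₁/n = 33·224/381 = 19.4016
RR_MH = (105.2593 + 70.2494 + 35.0262) / (41.2058 + 50.4835 + 19.4016) = 210.5349 / 111.0908 = 1.89516

1.895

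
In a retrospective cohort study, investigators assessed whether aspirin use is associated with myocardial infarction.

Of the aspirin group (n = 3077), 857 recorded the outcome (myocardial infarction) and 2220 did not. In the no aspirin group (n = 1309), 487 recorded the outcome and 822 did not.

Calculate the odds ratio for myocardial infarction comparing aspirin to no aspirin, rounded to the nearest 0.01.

0.65

From the description: a = 857, b = 2220, c = 487, d = 822.
OR = (a·d)/(b·c) = (857 × 822) / (2220 × 487) = 704454 / 1081140 = 0.65158
Exposure is associated with lower odds of myocardial infarction (OR = 0.65 < 1).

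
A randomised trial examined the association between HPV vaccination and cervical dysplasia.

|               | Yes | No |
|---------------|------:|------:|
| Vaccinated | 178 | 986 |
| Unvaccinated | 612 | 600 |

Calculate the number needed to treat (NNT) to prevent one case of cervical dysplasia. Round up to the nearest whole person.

Risk in treated group = 178/1164 = 0.15292; risk in control = 612/1212 = 0.50495.
Absolute risk reduction = 0.50495 − 0.15292 = 0.35203
NNT = 1 / ARR = 1 / 0.35203 = 2.841 → round up → 3

3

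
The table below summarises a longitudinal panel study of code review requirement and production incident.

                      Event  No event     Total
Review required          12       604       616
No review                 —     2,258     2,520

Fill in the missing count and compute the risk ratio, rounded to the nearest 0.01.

0.19

The missing cell is in the unexposed row: 2520 − 2258 = 262.
So a = 12, b = 604, c = 262, d = 2258.
RR = [a/(a+b)] / [c/(c+d)] = (12/616) / (262/2520) = 0.01948/0.10397 = 0.18737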